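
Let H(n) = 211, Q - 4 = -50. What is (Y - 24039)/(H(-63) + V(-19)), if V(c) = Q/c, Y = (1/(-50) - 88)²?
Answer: -773845281/10137500 ≈ -76.335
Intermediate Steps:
Q = -46 (Q = 4 - 50 = -46)
Y = 19368801/2500 (Y = (-1/50 - 88)² = (-4401/50)² = 19368801/2500 ≈ 7747.5)
V(c) = -46/c
(Y - 24039)/(H(-63) + V(-19)) = (19368801/2500 - 24039)/(211 - 46/(-19)) = -40728699/(2500*(211 - 46*(-1/19))) = -40728699/(2500*(211 + 46/19)) = -40728699/(2500*4055/19) = -40728699/2500*19/4055 = -773845281/10137500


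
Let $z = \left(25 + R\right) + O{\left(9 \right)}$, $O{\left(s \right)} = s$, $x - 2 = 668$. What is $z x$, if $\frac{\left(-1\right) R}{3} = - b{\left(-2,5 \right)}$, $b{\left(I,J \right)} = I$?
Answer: $18760$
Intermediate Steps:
$x = 670$ ($x = 2 + 668 = 670$)
$R = -6$ ($R = - 3 \left(\left(-1\right) \left(-2\right)\right) = \left(-3\right) 2 = -6$)
$z = 28$ ($z = \left(25 - 6\right) + 9 = 19 + 9 = 28$)
$z x = 28 \cdot 670 = 18760$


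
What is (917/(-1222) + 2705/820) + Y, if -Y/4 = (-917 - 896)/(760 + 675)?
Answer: 3808769/501020 ≈ 7.6020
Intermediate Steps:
Y = 1036/205 (Y = -4*(-917 - 896)/(760 + 675) = -(-7252)/1435 = -4*(-259/205) = 1036/205 ≈ 5.0537)
(917/(-1222) + 2705/820) + Y = (917/(-1222) + 2705/820) + 1036/205 = (917*(-1/1222) + 2705*(1/820)) + 1036/205 = (-917/1222 + 541/164) + 1036/205 = 255357/100204 + 1036/205 = 3808769/501020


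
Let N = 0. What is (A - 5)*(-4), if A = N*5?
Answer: 20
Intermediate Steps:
A = 0 (A = 0*5 = 0)
(A - 5)*(-4) = (0 - 5)*(-4) = -5*(-4) = 20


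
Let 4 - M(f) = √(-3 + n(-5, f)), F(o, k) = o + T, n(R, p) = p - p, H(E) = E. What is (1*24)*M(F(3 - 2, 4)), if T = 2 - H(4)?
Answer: 96 - 24*I*√3 ≈ 96.0 - 41.569*I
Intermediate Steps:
T = -2 (T = 2 - 1*4 = 2 - 4 = -2)
n(R, p) = 0
F(o, k) = -2 + o (F(o, k) = o - 2 = -2 + o)
M(f) = 4 - I*√3 (M(f) = 4 - √(-3 + 0) = 4 - √(-3) = 4 - I*√3)
(1*24)*M(F(3 - 2, 4)) = (1*24)*(4 - I*√3) = 24*(4 - I*√3) = 96 - 24*I*√3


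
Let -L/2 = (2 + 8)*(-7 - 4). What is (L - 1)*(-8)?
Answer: -1752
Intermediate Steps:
L = 220 (L = -2*(2 + 8)*(-7 - 4) = -20*(-11) = -2*(-110) = 220)
(L - 1)*(-8) = (220 - 1)*(-8) = 219*(-8) = -1752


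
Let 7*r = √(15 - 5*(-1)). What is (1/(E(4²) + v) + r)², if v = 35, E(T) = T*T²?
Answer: 341303269/836192889 + 4*√5/28917 ≈ 0.40847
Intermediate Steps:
E(T) = T³
r = 2*√5/7 (r = √(15 - 5*(-1))/7 = √(15 + 5)/7 = √20/7 = (2*√5)/7 = 2*√5/7 ≈ 0.63888)
(1/(E(4²) + v) + r)² = (1/((4²)³ + 35) + 2*√5/7)² = (1/(16³ + 35) + 2*√5/7)² = (1/(4096 + 35) + 2*√5/7)² = (1/4131 + 2*√5/7)²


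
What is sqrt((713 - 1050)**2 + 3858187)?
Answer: 2*sqrt(992939) ≈ 1992.9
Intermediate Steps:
sqrt((713 - 1050)**2 + 3858187) = sqrt((-337)**2 + 3858187) = sqrt(113569 + 3858187) = sqrt(3971756) = 2*sqrt(992939)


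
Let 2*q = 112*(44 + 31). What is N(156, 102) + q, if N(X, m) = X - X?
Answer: 4200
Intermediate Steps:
N(X, m) = 0
q = 4200 (q = (112*(44 + 31))/2 = (112*75)/2 = (1/2)*8400 = 4200)
N(156, 102) + q = 0 + 4200 = 4200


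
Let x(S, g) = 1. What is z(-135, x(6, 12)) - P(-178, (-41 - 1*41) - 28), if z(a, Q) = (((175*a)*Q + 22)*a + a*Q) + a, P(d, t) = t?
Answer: 3186245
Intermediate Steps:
z(a, Q) = a + Q*a + a*(22 + 175*Q*a) (z(a, Q) = ((175*Q*a + 22)*a + Q*a) + a = ((22 + 175*Q*a)*a + Q*a) + a = (a*(22 + 175*Q*a) + Q*a) + a = (Q*a + a*(22 + 175*Q*a)) + a = a + Q*a + a*(22 + 175*Q*a))
z(-135, x(6, 12)) - P(-178, (-41 - 1*41) - 28) = -135*(23 + 1 + 175*1*(-135)) - ((-41 - 1*41) - 28) = -135*(23 + 1 - 23625) - ((-41 - 41) - 28) = -135*(-23601) - (-82 - 28) = 3186135 - 1*(-110) = 3186135 + 110 = 3186245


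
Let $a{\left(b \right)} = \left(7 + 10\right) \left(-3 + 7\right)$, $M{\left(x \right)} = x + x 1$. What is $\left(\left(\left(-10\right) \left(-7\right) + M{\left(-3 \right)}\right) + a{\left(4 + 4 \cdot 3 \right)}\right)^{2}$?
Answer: $17424$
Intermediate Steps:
$M{\left(x \right)} = 2 x$ ($M{\left(x \right)} = x + x = 2 x$)
$a{\left(b \right)} = 68$ ($a{\left(b \right)} = 17 \cdot 4 = 68$)
$\left(\left(\left(-10\right) \left(-7\right) + M{\left(-3 \right)}\right) + a{\left(4 + 4 \cdot 3 \right)}\right)^{2} = \left(\left(\left(-10\right) \left(-7\right) + 2 \left(-3\right)\right) + 68\right)^{2} = \left(\left(70 - 6\right) + 68\right)^{2} = \left(64 + 68\right)^{2} = 132^{2} = 17424$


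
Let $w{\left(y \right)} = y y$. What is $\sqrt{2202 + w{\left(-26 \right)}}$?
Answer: $\sqrt{2878} \approx 53.647$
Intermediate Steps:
$w{\left(y \right)} = y^{2}$
$\sqrt{2202 + w{\left(-26 \right)}} = \sqrt{2202 + \left(-26\right)^{2}} = \sqrt{2202 + 676} = \sqrt{2878}$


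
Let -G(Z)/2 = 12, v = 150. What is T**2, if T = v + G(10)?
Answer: 15876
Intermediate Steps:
G(Z) = -24 (G(Z) = -2*12 = -24)
T = 126 (T = 150 - 24 = 126)
T**2 = 126**2 = 15876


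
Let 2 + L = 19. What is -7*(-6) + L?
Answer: 59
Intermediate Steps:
L = 17 (L = -2 + 19 = 17)
-7*(-6) + L = -7*(-6) + 17 = 42 + 17 = 59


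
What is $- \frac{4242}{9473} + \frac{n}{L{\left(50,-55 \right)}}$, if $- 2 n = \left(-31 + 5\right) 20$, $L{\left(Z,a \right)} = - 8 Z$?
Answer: $- \frac{207989}{189460} \approx -1.0978$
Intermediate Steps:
$n = 260$ ($n = - \frac{\left(-31 + 5\right) 20}{2} = - \frac{\left(-26\right) 20}{2} = \left(- \frac{1}{2}\right) \left(-520\right) = 260$)
$- \frac{4242}{9473} + \frac{n}{L{\left(50,-55 \right)}} = - \frac{4242}{9473} + \frac{260}{\left(-8\right) 50} = \left(-4242\right) \frac{1}{9473} + \frac{260}{-400} = - \frac{4242}{9473} + 260 \left(- \frac{1}{400}\right) = - \frac{4242}{9473} - \frac{13}{20} = - \frac{207989}{189460}$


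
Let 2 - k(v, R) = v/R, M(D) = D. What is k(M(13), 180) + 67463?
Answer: 12143687/180 ≈ 67465.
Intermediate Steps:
k(v, R) = 2 - v/R
k(M(13), 180) + 67463 = (2 - 1*13/180) + 67463 = (2 - 1*13*1/180) + 67463 = (2 - 13/180) + 67463 = 347/180 + 67463 = 12143687/180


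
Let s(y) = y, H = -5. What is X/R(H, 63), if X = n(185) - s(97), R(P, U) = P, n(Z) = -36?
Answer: 133/5 ≈ 26.600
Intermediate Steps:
X = -133 (X = -36 - 1*97 = -36 - 97 = -133)
X/R(H, 63) = -133/(-5) = -133*(-1/5) = 133/5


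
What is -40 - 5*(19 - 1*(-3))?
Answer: -150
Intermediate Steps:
-40 - 5*(19 - 1*(-3)) = -40 - 5*(19 + 3) = -40 - 5*22 = -40 - 110 = -150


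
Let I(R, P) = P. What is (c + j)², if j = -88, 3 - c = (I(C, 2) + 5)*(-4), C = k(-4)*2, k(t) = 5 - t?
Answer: 3249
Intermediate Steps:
C = 18 (C = (5 - 1*(-4))*2 = (5 + 4)*2 = 9*2 = 18)
c = 31 (c = 3 - (2 + 5)*(-4) = 3 - 7*(-4) = 3 - 1*(-28) = 3 + 28 = 31)
(c + j)² = (31 - 88)² = (-57)² = 3249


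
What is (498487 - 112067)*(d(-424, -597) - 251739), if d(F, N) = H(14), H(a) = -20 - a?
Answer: -97290122660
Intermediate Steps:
d(F, N) = -34 (d(F, N) = -20 - 1*14 = -20 - 14 = -34)
(498487 - 112067)*(d(-424, -597) - 251739) = (498487 - 112067)*(-34 - 251739) = 386420*(-251773) = -97290122660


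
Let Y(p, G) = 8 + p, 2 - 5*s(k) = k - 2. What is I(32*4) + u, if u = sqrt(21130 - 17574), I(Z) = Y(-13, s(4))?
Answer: -5 + 2*sqrt(889) ≈ 54.632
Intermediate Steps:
s(k) = 4/5 - k/5 (s(k) = 2/5 - (k - 2)/5 = 2/5 - (-2 + k)/5 = 2/5 + (2/5 - k/5) = 4/5 - k/5)
I(Z) = -5 (I(Z) = 8 - 13 = -5)
u = 2*sqrt(889) (u = sqrt(3556) = 2*sqrt(889) ≈ 59.632)
I(32*4) + u = -5 + 2*sqrt(889)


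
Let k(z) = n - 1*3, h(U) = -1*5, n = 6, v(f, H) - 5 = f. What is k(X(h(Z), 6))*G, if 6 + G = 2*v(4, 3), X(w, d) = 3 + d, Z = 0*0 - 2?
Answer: 36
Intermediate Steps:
v(f, H) = 5 + f
Z = -2 (Z = 0 - 2 = -2)
h(U) = -5
G = 12 (G = -6 + 2*(5 + 4) = -6 + 2*9 = -6 + 18 = 12)
k(z) = 3 (k(z) = 6 - 1*3 = 6 - 3 = 3)
k(X(h(Z), 6))*G = 3*12 = 36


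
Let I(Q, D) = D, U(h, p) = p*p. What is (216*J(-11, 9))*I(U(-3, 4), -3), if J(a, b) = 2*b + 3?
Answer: -13608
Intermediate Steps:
J(a, b) = 3 + 2*b
U(h, p) = p²
(216*J(-11, 9))*I(U(-3, 4), -3) = (216*(3 + 2*9))*(-3) = (216*(3 + 18))*(-3) = (216*21)*(-3) = 4536*(-3) = -13608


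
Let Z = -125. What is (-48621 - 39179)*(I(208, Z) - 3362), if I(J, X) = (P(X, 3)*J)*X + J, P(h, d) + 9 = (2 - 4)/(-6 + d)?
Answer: -56239236400/3 ≈ -1.8746e+10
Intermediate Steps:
P(h, d) = -9 - 2/(-6 + d) (P(h, d) = -9 + (2 - 4)/(-6 + d) = -9 - 2/(-6 + d))
I(J, X) = J - 25*J*X/3 (I(J, X) = (((52 - 9*3)/(-6 + 3))*J)*X + J = (((52 - 27)/(-3))*J)*X + J = ((-⅓*25)*J)*X + J = (-25*J/3)*X + J = -25*J*X/3 + J = J - 25*J*X/3)
(-48621 - 39179)*(I(208, Z) - 3362) = (-48621 - 39179)*((⅓)*208*(3 - 25*(-125)) - 3362) = -87800*((⅓)*208*(3 + 3125) - 3362) = -87800*((⅓)*208*3128 - 3362) = -87800*(650624/3 - 3362) = -87800*640538/3 = -56239236400/3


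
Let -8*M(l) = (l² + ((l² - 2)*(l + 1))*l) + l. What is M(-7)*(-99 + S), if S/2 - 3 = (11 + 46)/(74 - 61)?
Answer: 275940/13 ≈ 21226.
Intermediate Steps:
S = 192/13 (S = 6 + 2*((11 + 46)/(74 - 61)) = 6 + 2*(57/13) = 6 + 114/13 = 192/13 ≈ 14.769)
M(l) = -l/8 - l²/8 - l*(1 + l)*(-2 + l²)/8 (M(l) = -((l² + ((l² - 2)*(l + 1))*l) + l)/8 = -((l² + ((-2 + l²)*(1 + l))*l) + l)/8 = -((l² + ((1 + l)*(-2 + l²))*l) + l)/8 = -((l² + l*(1 + l)*(-2 + l²)) + l)/8 = -(l + l² + l*(1 + l)*(-2 + l²))/8 = -l/8 - l²/8 - l*(1 + l)*(-2 + l²)/8)
M(-7)*(-99 + S) = ((⅛)*(-7)*(1 - 7 - 1*(-7)² - 1*(-7)³))*(-99 + 192/13) = ((⅛)*(-7)*(1 - 7 - 1*49 - 1*(-343)))*(-1095/13) = ((⅛)*(-7)*(1 - 7 - 49 + 343))*(-1095/13) = ((⅛)*(-7)*288)*(-1095/13) = -252*(-1095/13) = 275940/13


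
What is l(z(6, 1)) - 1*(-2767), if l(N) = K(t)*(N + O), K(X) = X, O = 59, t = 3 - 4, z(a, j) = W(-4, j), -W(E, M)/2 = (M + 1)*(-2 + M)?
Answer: 2704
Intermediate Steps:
W(E, M) = -2*(1 + M)*(-2 + M) (W(E, M) = -2*(M + 1)*(-2 + M) = -2*(1 + M)*(-2 + M))
z(a, j) = 4 - 2*j² + 2*j
t = -1
l(N) = -59 - N (l(N) = -(N + 59) = -(59 + N) = -59 - N)
l(z(6, 1)) - 1*(-2767) = (-59 - (4 - 2*1² + 2*1)) - 1*(-2767) = (-59 - (4 - 2*1 + 2)) + 2767 = (-59 - (4 - 2 + 2)) + 2767 = (-59 - 1*4) + 2767 = (-59 - 4) + 2767 = -63 + 2767 = 2704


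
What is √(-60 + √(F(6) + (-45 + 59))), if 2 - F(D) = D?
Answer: √(-60 + √10) ≈ 7.5391*I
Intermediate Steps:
F(D) = 2 - D
√(-60 + √(F(6) + (-45 + 59))) = √(-60 + √((2 - 1*6) + (-45 + 59))) = √(-60 + √((2 - 6) + 14)) = √(-60 + √(-4 + 14)) = √(-60 + √10)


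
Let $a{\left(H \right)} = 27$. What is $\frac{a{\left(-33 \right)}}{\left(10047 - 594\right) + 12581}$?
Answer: $\frac{27}{22034} \approx 0.0012254$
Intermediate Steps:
$\frac{a{\left(-33 \right)}}{\left(10047 - 594\right) + 12581} = \frac{27}{\left(10047 - 594\right) + 12581} = \frac{27}{9453 + 12581} = \frac{27}{22034}$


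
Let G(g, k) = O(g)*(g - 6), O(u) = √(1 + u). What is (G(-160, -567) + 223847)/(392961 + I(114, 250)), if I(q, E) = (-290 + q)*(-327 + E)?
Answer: 223847/406513 - 166*I*√159/406513 ≈ 0.55065 - 0.0051491*I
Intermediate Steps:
I(q, E) = (-327 + E)*(-290 + q)
G(g, k) = √(1 + g)*(-6 + g) (G(g, k) = √(1 + g)*(g - 6) = √(1 + g)*(-6 + g))
(G(-160, -567) + 223847)/(392961 + I(114, 250)) = (√(1 - 160)*(-6 - 160) + 223847)/(392961 + (94830 - 327*114 - 290*250 + 250*114)) = (√(-159)*(-166) + 223847)/(392961 + (94830 - 37278 - 72500 + 28500)) = ((I*√159)*(-166) + 223847)/(392961 + 13552) = (-166*I*√159 + 223847)/406513 = (223847 - 166*I*√159)*(1/406513) = 223847/406513 - 166*I*√159/406513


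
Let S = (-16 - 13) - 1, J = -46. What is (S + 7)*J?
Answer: 1058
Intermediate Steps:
S = -30 (S = -29 - 1 = -30)
(S + 7)*J = (-30 + 7)*(-46) = -23*(-46) = 1058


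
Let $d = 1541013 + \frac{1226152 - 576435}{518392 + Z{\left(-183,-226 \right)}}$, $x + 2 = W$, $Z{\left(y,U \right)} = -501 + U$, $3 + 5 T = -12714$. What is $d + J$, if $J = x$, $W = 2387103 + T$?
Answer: $\frac{2032131154366}{517665} \approx 3.9256 \cdot 10^{6}$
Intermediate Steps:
$T = - \frac{12717}{5}$ ($T = - \frac{3}{5} + \frac{1}{5} \left(-12714\right) = - \frac{3}{5} - \frac{12714}{5} = - \frac{12717}{5} \approx -2543.4$)
$W = \frac{11922798}{5}$ ($W = 2387103 - \frac{12717}{5} = \frac{11922798}{5} \approx 2.3846 \cdot 10^{6}$)
$x = \frac{11922788}{5}$ ($x = -2 + \frac{11922798}{5} = \frac{11922788}{5} \approx 2.3846 \cdot 10^{6}$)
$d = \frac{797729144362}{517665}$ ($d = 1541013 + \frac{1226152 - 576435}{518392 - 727} = 1541013 + \frac{649717}{518392 - 727} = 1541013 + \frac{649717}{517665} = \frac{797729144362}{517665} \approx 1.541 \cdot 10^{6}$)
$J = \frac{11922788}{5} \approx 2.3846 \cdot 10^{6}$
$d + J = \frac{797729144362}{517665} + \frac{11922788}{5} = \frac{2032131154366}{517665}$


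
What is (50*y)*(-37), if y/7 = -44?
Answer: 569800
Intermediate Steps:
y = -308 (y = 7*(-44) = -308)
(50*y)*(-37) = (50*(-308))*(-37) = -15400*(-37) = 569800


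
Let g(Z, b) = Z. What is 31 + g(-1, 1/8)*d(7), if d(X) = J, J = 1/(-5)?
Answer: 156/5 ≈ 31.200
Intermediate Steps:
J = -1/5 ≈ -0.20000
d(X) = -1/5
31 + g(-1, 1/8)*d(7) = 31 - 1*(-1/5) = 31 + 1/5 = 156/5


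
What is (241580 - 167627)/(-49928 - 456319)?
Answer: -24651/168749 ≈ -0.14608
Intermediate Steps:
(241580 - 167627)/(-49928 - 456319) = 73953/(-506247) = 73953*(-1/506247) = -24651/168749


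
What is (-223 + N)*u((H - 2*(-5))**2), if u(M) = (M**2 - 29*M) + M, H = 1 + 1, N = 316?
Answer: 1553472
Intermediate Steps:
H = 2
u(M) = M**2 - 28*M
(-223 + N)*u((H - 2*(-5))**2) = (-223 + 316)*((2 - 2*(-5))**2*(-28 + (2 - 2*(-5))**2)) = 93*((2 + 10)**2*(-28 + (2 + 10)**2)) = 93*(12**2*(-28 + 12**2)) = 93*(144*(-28 + 144)) = 93*(144*116) = 93*16704 = 1553472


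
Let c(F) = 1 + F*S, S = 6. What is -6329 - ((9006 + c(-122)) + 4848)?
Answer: -19452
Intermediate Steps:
c(F) = 1 + 6*F (c(F) = 1 + F*6 = 1 + 6*F)
-6329 - ((9006 + c(-122)) + 4848) = -6329 - ((9006 + (1 + 6*(-122))) + 4848) = -6329 - ((9006 + (1 - 732)) + 4848) = -6329 - ((9006 - 731) + 4848) = -6329 - (8275 + 4848) = -6329 - 1*13123 = -6329 - 13123 = -19452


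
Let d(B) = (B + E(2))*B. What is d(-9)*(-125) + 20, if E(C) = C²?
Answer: -5605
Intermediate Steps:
d(B) = B*(4 + B) (d(B) = (B + 2²)*B = (B + 4)*B = (4 + B)*B = B*(4 + B))
d(-9)*(-125) + 20 = -9*(4 - 9)*(-125) + 20 = -9*(-5)*(-125) + 20 = 45*(-125) + 20 = -5625 + 20 = -5605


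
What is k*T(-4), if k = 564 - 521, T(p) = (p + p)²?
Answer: 2752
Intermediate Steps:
T(p) = 4*p² (T(p) = (2*p)² = 4*p²)
k = 43
k*T(-4) = 43*(4*(-4)²) = 43*(4*16) = 43*64 = 2752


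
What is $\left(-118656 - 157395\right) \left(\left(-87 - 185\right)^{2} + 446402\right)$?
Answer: $-143653075686$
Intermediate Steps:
$\left(-118656 - 157395\right) \left(\left(-87 - 185\right)^{2} + 446402\right) = - 276051 \left(\left(-272\right)^{2} + 446402\right) = - 276051 \left(73984 + 446402\right) = \left(-276051\right) 520386 = -143653075686$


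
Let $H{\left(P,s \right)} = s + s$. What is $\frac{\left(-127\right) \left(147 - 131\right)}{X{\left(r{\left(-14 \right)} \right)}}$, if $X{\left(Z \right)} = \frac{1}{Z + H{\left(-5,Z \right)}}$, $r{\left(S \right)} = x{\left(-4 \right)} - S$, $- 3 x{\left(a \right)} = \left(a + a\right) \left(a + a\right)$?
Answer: $44704$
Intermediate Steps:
$x{\left(a \right)} = - \frac{4 a^{2}}{3}$ ($x{\left(a \right)} = - \frac{\left(a + a\right) \left(a + a\right)}{3} = - \frac{2 a 2 a}{3} = - \frac{4 a^{2}}{3}$)
$H{\left(P,s \right)} = 2 s$
$r{\left(S \right)} = - \frac{64}{3} - S$ ($r{\left(S \right)} = - \frac{4 \left(-4\right)^{2}}{3} - S = \left(- \frac{4}{3}\right) 16 - S = - \frac{64}{3} - S$)
$X{\left(Z \right)} = \frac{1}{3 Z}$ ($X{\left(Z \right)} = \frac{1}{Z + 2 Z} = \frac{1}{3 Z}$)
$\frac{\left(-127\right) \left(147 - 131\right)}{X{\left(r{\left(-14 \right)} \right)}} = \frac{\left(-127\right) \left(147 - 131\right)}{\frac{1}{3} \frac{1}{- \frac{64}{3} - -14}} = \frac{\left(-127\right) 16}{\frac{1}{3} \frac{1}{- \frac{64}{3} + 14}} = - \frac{2032}{\frac{1}{3} \frac{1}{- \frac{22}{3}}} = - \frac{2032}{\frac{1}{3} \left(- \frac{3}{22}\right)} = - \frac{2032}{- \frac{1}{22}} = \left(-2032\right) \left(-22\right) = 44704$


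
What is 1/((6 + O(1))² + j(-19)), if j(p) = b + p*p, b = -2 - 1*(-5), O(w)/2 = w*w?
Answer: 1/428 ≈ 0.0023364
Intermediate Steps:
O(w) = 2*w² (O(w) = 2*(w*w) = 2*w²)
b = 3 (b = -2 + 5 = 3)
j(p) = 3 + p² (j(p) = 3 + p*p = 3 + p²)
1/((6 + O(1))² + j(-19)) = 1/((6 + 2*1²)² + (3 + (-19)²)) = 1/((6 + 2*1)² + (3 + 361)) = 1/((6 + 2)² + 364) = 1/(8² + 364) = 1/(64 + 364) = 1/428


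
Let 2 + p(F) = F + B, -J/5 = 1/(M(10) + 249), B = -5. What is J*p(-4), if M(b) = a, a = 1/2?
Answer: 110/499 ≈ 0.22044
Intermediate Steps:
a = ½ ≈ 0.50000
M(b) = ½
J = -10/499 (J = -5/(½ + 249) = -5/499/2 = -5*2/499 = -10/499 ≈ -0.020040)
p(F) = -7 + F (p(F) = -2 + (F - 5) = -2 + (-5 + F) = -7 + F)
J*p(-4) = -10*(-7 - 4)/499 = -10/499*(-11) = 110/499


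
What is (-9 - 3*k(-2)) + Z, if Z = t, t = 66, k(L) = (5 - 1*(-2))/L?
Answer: 135/2 ≈ 67.500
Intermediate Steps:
k(L) = 7/L (k(L) = (5 + 2)/L = 7/L)
Z = 66
(-9 - 3*k(-2)) + Z = (-9 - 21/(-2)) + 66 = (-9 - 21*(-1)/2) + 66 = (-9 - 3*(-7/2)) + 66 = (-9 + 21/2) + 66 = 3/2 + 66 = 135/2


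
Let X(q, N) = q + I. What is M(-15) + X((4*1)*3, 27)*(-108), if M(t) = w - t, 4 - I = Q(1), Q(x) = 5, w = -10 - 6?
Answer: -1189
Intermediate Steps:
w = -16
I = -1 (I = 4 - 1*5 = 4 - 5 = -1)
M(t) = -16 - t
X(q, N) = -1 + q (X(q, N) = q - 1 = -1 + q)
M(-15) + X((4*1)*3, 27)*(-108) = (-16 - 1*(-15)) + (-1 + (4*1)*3)*(-108) = (-16 + 15) + (-1 + 4*3)*(-108) = -1 + (-1 + 12)*(-108) = -1 + 11*(-108) = -1 - 1188 = -1189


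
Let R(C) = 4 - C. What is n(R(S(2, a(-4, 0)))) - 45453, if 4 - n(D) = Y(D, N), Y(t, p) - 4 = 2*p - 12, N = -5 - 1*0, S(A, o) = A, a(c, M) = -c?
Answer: -45431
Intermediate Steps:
N = -5 (N = -5 + 0 = -5)
Y(t, p) = -8 + 2*p (Y(t, p) = 4 + (2*p - 12) = 4 + (-12 + 2*p) = -8 + 2*p)
n(D) = 22 (n(D) = 4 - (-8 + 2*(-5)) = 4 - (-8 - 10) = 4 - 1*(-18) = 4 + 18 = 22)
n(R(S(2, a(-4, 0)))) - 45453 = 22 - 45453 = -45431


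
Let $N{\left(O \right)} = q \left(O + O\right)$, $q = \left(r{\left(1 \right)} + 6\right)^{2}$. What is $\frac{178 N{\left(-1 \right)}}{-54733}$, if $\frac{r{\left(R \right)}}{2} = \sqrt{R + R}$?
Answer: $\frac{15664}{54733} + \frac{8544 \sqrt{2}}{54733} \approx 0.50695$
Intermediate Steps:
$r{\left(R \right)} = 2 \sqrt{2} \sqrt{R}$ ($r{\left(R \right)} = 2 \sqrt{R + R} = 2 \sqrt{2 R} = 2 \sqrt{2} \sqrt{R}$)
$q = \left(6 + 2 \sqrt{2}\right)^{2}$ ($q = \left(2 \sqrt{2} \sqrt{1} + 6\right)^{2} = \left(2 \sqrt{2} \cdot 1 + 6\right)^{2} = \left(2 \sqrt{2} + 6\right)^{2} = \left(6 + 2 \sqrt{2}\right)^{2} \approx 77.941$)
$N{\left(O \right)} = 2 O \left(44 + 24 \sqrt{2}\right)$ ($N{\left(O \right)} = \left(44 + 24 \sqrt{2}\right) \left(O + O\right) = \left(44 + 24 \sqrt{2}\right) 2 O = 2 O \left(44 + 24 \sqrt{2}\right)$)
$\frac{178 N{\left(-1 \right)}}{-54733} = \frac{178 \cdot 8 \left(-1\right) \left(3 + \sqrt{2}\right)^{2}}{-54733} = 178 \left(- 8 \left(3 + \sqrt{2}\right)^{2}\right) \left(- \frac{1}{54733}\right) = - 1424 \left(3 + \sqrt{2}\right)^{2} \left(- \frac{1}{54733}\right) = \frac{1424 \left(3 + \sqrt{2}\right)^{2}}{54733}$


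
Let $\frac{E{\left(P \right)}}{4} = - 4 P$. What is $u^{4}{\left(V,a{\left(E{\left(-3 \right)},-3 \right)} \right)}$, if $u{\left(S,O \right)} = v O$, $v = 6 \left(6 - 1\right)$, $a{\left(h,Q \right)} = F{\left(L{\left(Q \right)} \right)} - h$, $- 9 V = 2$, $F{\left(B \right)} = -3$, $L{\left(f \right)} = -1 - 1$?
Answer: $5479812810000$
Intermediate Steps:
$E{\left(P \right)} = - 16 P$ ($E{\left(P \right)} = 4 \left(- 4 P\right) = - 16 P$)
$L{\left(f \right)} = -2$ ($L{\left(f \right)} = -1 - 1 = -2$)
$V = - \frac{2}{9}$ ($V = \left(- \frac{1}{9}\right) 2 = - \frac{2}{9} \approx -0.22222$)
$a{\left(h,Q \right)} = -3 - h$
$v = 30$ ($v = 6 \cdot 5 = 30$)
$u{\left(S,O \right)} = 30 O$
$u^{4}{\left(V,a{\left(E{\left(-3 \right)},-3 \right)} \right)} = \left(30 \left(-3 - \left(-16\right) \left(-3\right)\right)\right)^{4} = \left(30 \left(-3 - 48\right)\right)^{4} = \left(30 \left(-51\right)\right)^{4} = \left(-1530\right)^{4} = 5479812810000$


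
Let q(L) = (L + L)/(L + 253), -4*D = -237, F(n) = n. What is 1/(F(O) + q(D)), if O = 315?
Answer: 1249/393909 ≈ 0.0031708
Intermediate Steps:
D = 237/4 (D = -1/4*(-237) = 237/4 ≈ 59.250)
q(L) = 2*L/(253 + L) (q(L) = (2*L)/(253 + L) = 2*L/(253 + L))
1/(F(O) + q(D)) = 1/(315 + 2*(237/4)/(253 + 237/4)) = 1/(315 + 2*(237/4)/(1249/4)) = 1/(315 + 2*(237/4)*(4/1249)) = 1/(315 + 474/1249) = 1/(393909/1249) = 1249/393909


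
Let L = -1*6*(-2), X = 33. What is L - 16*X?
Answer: -516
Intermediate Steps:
L = 12 (L = -6*(-2) = 12)
L - 16*X = 12 - 16*33 = 12 - 528 = -516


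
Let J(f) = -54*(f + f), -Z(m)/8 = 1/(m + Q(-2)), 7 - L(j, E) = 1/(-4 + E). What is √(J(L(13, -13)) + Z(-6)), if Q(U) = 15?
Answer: 2*I*√496298/51 ≈ 27.627*I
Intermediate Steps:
L(j, E) = 7 - 1/(-4 + E)
Z(m) = -8/(15 + m) (Z(m) = -8/(m + 15) = -8/(15 + m))
J(f) = -108*f
√(J(L(13, -13)) + Z(-6)) = √(-108*(-29 + 7*(-13))/(-4 - 13) - 8/(15 - 6)) = √(-108*(-29 - 91)/(-17) - 8/9) = √(-(-108)*(-120)/17 - 8*⅑) = √(-108*120/17 - 8/9) = √(-12960/17 - 8/9) = √(-116776/153) = 2*I*√496298/51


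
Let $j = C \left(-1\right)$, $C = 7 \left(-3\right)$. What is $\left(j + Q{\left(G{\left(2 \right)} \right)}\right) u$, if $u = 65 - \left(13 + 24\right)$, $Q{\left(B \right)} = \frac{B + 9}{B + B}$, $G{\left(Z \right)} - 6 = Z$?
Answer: $\frac{2471}{4} \approx 617.75$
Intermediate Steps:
$G{\left(Z \right)} = 6 + Z$
$Q{\left(B \right)} = \frac{9 + B}{2 B}$
$C = -21$
$j = 21$ ($j = \left(-21\right) \left(-1\right) = 21$)
$u = 28$ ($u = 65 - 37 = 28$)
$\left(j + Q{\left(G{\left(2 \right)} \right)}\right) u = \left(21 + \frac{9 + \left(6 + 2\right)}{2 \left(6 + 2\right)}\right) 28 = \left(21 + \frac{9 + 8}{2 \cdot 8}\right) 28 = \left(21 + \frac{1}{2} \cdot \frac{1}{8} \cdot 17\right) 28 = \left(21 + \frac{17}{16}\right) 28 = \frac{353}{16} \cdot 28 = \frac{2471}{4}$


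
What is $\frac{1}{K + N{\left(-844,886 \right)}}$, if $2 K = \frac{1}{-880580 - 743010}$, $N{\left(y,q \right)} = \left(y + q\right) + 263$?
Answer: $\frac{3247180}{990389899} \approx 0.0032787$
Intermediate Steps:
$N{\left(y,q \right)} = 263 + q + y$ ($N{\left(y,q \right)} = \left(q + y\right) + 263 = 263 + q + y$)
$K = - \frac{1}{3247180}$ ($K = \frac{1}{2 \left(-880580 - 743010\right)} = \frac{1}{2 \left(-1623590\right)} = \frac{1}{2} \left(- \frac{1}{1623590}\right) = - \frac{1}{3247180} \approx -3.0796 \cdot 10^{-7}$)
$\frac{1}{K + N{\left(-844,886 \right)}} = \frac{1}{- \frac{1}{3247180} + \left(263 + 886 - 844\right)} = \frac{1}{- \frac{1}{3247180} + 305} = \frac{1}{\frac{990389899}{3247180}} = \frac{3247180}{990389899}$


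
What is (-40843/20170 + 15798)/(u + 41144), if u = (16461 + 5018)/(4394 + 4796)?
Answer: 292797826823/762697970263 ≈ 0.38390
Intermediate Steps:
u = 21479/9190 ≈ 2.3372
(-40843/20170 + 15798)/(u + 41144) = (-40843/20170 + 15798)/(21479/9190 + 41144) = (-40843*1/20170 + 15798)/(378134839/9190) = (-40843/20170 + 15798)*(9190/378134839) = (318604817/20170)*(9190/378134839) = 292797826823/762697970263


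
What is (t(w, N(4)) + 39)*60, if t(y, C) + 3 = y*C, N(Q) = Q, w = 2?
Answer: 2640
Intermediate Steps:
t(y, C) = -3 + C*y (t(y, C) = -3 + y*C = -3 + C*y)
(t(w, N(4)) + 39)*60 = ((-3 + 4*2) + 39)*60 = ((-3 + 8) + 39)*60 = (5 + 39)*60 = 44*60 = 2640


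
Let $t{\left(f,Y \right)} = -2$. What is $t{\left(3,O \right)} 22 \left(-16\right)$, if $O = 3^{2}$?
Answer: $704$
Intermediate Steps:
$O = 9$
$t{\left(3,O \right)} 22 \left(-16\right) = \left(-2\right) 22 \left(-16\right) = \left(-44\right) \left(-16\right) = 704$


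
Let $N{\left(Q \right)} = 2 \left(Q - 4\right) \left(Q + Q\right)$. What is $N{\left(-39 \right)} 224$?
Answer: $1502592$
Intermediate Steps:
$N{\left(Q \right)} = 2 Q \left(-8 + 2 Q\right)$ ($N{\left(Q \right)} = 2 \left(-4 + Q\right) 2 Q = \left(-8 + 2 Q\right) 2 Q = 2 Q \left(-8 + 2 Q\right)$)
$N{\left(-39 \right)} 224 = 4 \left(-39\right) \left(-4 - 39\right) 224 = 4 \left(-39\right) \left(-43\right) 224 = 6708 \cdot 224 = 1502592$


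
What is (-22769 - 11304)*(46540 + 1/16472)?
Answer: -26120596256313/16472 ≈ -1.5858e+9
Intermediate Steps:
(-22769 - 11304)*(46540 + 1/16472) = -34073*(46540 + 1/16472) = -34073*766606881/16472 = -26120596256313/16472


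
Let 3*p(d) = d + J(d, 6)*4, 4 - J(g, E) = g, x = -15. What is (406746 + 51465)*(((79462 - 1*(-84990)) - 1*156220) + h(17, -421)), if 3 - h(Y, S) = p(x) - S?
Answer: 3571143797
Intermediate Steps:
J(g, E) = 4 - g
p(d) = 16/3 - d (p(d) = (d + (4 - d)*4)/3 = (d + (16 - 4*d))/3 = (16 - 3*d)/3 = 16/3 - d)
h(Y, S) = -52/3 + S (h(Y, S) = 3 - ((16/3 - 1*(-15)) - S) = 3 - ((16/3 + 15) - S) = 3 - (61/3 - S) = 3 + (-61/3 + S) = -52/3 + S)
(406746 + 51465)*(((79462 - 1*(-84990)) - 1*156220) + h(17, -421)) = (406746 + 51465)*(((79462 - 1*(-84990)) - 1*156220) + (-52/3 - 421)) = 458211*(((79462 + 84990) - 156220) - 1315/3) = 458211*((164452 - 156220) - 1315/3) = 458211*(8232 - 1315/3) = 458211*(23381/3) = 3571143797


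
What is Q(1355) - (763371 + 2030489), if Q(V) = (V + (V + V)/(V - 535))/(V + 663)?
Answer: -462316665979/165476 ≈ -2.7939e+6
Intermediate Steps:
Q(V) = (V + 2*V/(-535 + V))/(663 + V) (Q(V) = (V + (2*V)/(-535 + V))/(663 + V) = (V + 2*V/(-535 + V))/(663 + V))
Q(1355) - (763371 + 2030489) = 1355*(-533 + 1355)/(-354705 + 1355² + 128*1355) - (763371 + 2030489) = 1355*822/(-354705 + 1836025 + 173440) - 1*2793860 = 1355*822/1654760 - 2793860 = 1355*(1/1654760)*822 - 2793860 = 111381/165476 - 2793860 = -462316665979/165476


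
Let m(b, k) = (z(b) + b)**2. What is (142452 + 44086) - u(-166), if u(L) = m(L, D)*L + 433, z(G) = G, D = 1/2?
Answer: 18483289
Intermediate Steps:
D = 1/2 ≈ 0.50000
m(b, k) = 4*b**2 (m(b, k) = (b + b)**2 = (2*b)**2 = 4*b**2)
u(L) = 433 + 4*L**3 (u(L) = (4*L**2)*L + 433 = 4*L**3 + 433 = 433 + 4*L**3)
(142452 + 44086) - u(-166) = (142452 + 44086) - (433 + 4*(-166)**3) = 186538 - (433 + 4*(-4574296)) = 186538 - (433 - 18297184) = 186538 - 1*(-18296751) = 186538 + 18296751 = 18483289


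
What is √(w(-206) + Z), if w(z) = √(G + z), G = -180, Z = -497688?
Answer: √(-497688 + I*√386) ≈ 0.01 + 705.47*I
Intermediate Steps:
w(z) = √(-180 + z)
√(w(-206) + Z) = √(√(-180 - 206) - 497688) = √(√(-386) - 497688) = √(I*√386 - 497688) = √(-497688 + I*√386)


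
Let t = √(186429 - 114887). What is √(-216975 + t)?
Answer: √(-216975 + √71542) ≈ 465.52*I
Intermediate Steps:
t = √71542 ≈ 267.47
√(-216975 + t) = √(-216975 + √71542)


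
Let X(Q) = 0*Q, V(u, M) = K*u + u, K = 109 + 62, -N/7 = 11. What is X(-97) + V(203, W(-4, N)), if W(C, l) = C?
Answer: 34916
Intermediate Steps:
N = -77 (N = -7*11 = -77)
K = 171
V(u, M) = 172*u (V(u, M) = 171*u + u = 172*u)
X(Q) = 0
X(-97) + V(203, W(-4, N)) = 0 + 172*203 = 0 + 34916 = 34916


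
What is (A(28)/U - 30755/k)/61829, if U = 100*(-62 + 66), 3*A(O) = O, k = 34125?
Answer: -7989/562643900 ≈ -1.4199e-5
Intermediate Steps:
A(O) = O/3
U = 400 (U = 100*4 = 400)
(A(28)/U - 30755/k)/61829 = (((1/3)*28)/400 - 30755/34125)/61829 = ((28/3)*(1/400) - 30755*1/34125)*(1/61829) = (7/300 - 6151/6825)*(1/61829) = -7989/9100*1/61829 = -7989/562643900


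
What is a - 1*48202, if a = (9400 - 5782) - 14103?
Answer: -58687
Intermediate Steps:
a = -10485 (a = 3618 - 14103 = -10485)
a - 1*48202 = -10485 - 1*48202 = -10485 - 48202 = -58687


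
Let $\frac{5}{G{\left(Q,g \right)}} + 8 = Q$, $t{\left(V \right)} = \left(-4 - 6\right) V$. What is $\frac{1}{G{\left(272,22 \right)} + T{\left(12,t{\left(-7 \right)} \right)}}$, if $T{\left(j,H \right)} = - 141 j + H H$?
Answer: $\frac{264}{846917} \approx 0.00031172$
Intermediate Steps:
$t{\left(V \right)} = - 10 V$ ($t{\left(V \right)} = \left(-4 - 6\right) V = - 10 V$)
$G{\left(Q,g \right)} = \frac{5}{-8 + Q}$
$T{\left(j,H \right)} = H^{2} - 141 j$ ($T{\left(j,H \right)} = - 141 j + H^{2} = H^{2} - 141 j$)
$\frac{1}{G{\left(272,22 \right)} + T{\left(12,t{\left(-7 \right)} \right)}} = \frac{1}{\frac{5}{-8 + 272} + \left(\left(\left(-10\right) \left(-7\right)\right)^{2} - 1692\right)} = \frac{1}{\frac{5}{264} - \left(1692 - 70^{2}\right)} = \frac{1}{5 \cdot \frac{1}{264} + \left(4900 - 1692\right)} = \frac{1}{\frac{5}{264} + 3208} = \frac{1}{\frac{846917}{264}} = \frac{264}{846917}$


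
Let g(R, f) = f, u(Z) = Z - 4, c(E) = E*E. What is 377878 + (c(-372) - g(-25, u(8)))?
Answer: 516258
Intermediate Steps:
c(E) = E**2
u(Z) = -4 + Z
377878 + (c(-372) - g(-25, u(8))) = 377878 + ((-372)**2 - (-4 + 8)) = 377878 + (138384 - 1*4) = 377878 + (138384 - 4) = 377878 + 138380 = 516258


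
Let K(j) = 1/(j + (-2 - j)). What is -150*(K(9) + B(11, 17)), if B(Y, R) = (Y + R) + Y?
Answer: -5775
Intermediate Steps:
B(Y, R) = R + 2*Y (B(Y, R) = (R + Y) + Y = R + 2*Y)
K(j) = -1/2 (K(j) = 1/(-2) = -1/2)
-150*(K(9) + B(11, 17)) = -150*(-1/2 + (17 + 2*11)) = -150*(-1/2 + (17 + 22)) = -150*(-1/2 + 39) = -150*77/2 = -5775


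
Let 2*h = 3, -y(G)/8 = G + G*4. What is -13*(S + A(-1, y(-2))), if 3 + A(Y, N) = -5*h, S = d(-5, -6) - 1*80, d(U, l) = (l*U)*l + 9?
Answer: 6799/2 ≈ 3399.5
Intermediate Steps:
y(G) = -40*G (y(G) = -8*(G + G*4) = -8*(G + 4*G) = -40*G)
d(U, l) = 9 + U*l² (d(U, l) = (U*l)*l + 9 = U*l² + 9 = 9 + U*l²)
h = 3/2 (h = (½)*3 = 3/2 ≈ 1.5000)
S = -251 (S = (9 - 5*(-6)²) - 1*80 = (9 - 5*36) - 80 = (9 - 180) - 80 = -171 - 80 = -251)
A(Y, N) = -21/2 (A(Y, N) = -3 - 5*3/2 = -3 - 15/2 = -21/2)
-13*(S + A(-1, y(-2))) = -13*(-251 - 21/2) = -13*(-523/2) = 6799/2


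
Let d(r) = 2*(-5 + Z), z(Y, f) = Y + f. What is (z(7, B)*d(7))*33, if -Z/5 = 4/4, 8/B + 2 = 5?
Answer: -6380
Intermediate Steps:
B = 8/3 (B = 8/(-2 + 5) = 8/3 ≈ 2.6667)
Z = -5 (Z = -20/4 = -5*1 = -5)
d(r) = -20 (d(r) = 2*(-5 - 5) = 2*(-10) = -20)
(z(7, B)*d(7))*33 = ((7 + 8/3)*(-20))*33 = ((29/3)*(-20))*33 = -580/3*33 = -6380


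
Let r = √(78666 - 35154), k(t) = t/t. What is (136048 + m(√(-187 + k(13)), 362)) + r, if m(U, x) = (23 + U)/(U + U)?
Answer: 272097/2 + 14*√222 - 23*I*√186/372 ≈ 1.3626e+5 - 0.84322*I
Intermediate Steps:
k(t) = 1
r = 14*√222 (r = √43512 = 14*√222 ≈ 208.60)
m(U, x) = (23 + U)/(2*U) (m(U, x) = (23 + U)/((2*U)) = (23 + U)*(1/(2*U)) = (23 + U)/(2*U))
(136048 + m(√(-187 + k(13)), 362)) + r = (136048 + (23 + √(-187 + 1))/(2*(√(-187 + 1)))) + 14*√222 = (136048 + (23 + √(-186))/(2*(√(-186)))) + 14*√222 = (136048 + (23 + I*√186)/(2*((I*√186)))) + 14*√222 = (136048 + (-I*√186/186)*(23 + I*√186)/2) + 14*√222 = (136048 - I*√186*(23 + I*√186)/372) + 14*√222 = 136048 + 14*√222 - I*√186*(23 + I*√186)/372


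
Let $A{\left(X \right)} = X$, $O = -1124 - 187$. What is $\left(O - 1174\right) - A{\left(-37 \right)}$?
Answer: $-2448$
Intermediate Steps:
$O = -1311$
$\left(O - 1174\right) - A{\left(-37 \right)} = \left(-1311 - 1174\right) - -37 = -2485 + 37 = -2448$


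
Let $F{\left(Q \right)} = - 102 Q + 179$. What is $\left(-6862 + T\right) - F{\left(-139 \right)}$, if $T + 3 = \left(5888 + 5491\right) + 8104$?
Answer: $-1739$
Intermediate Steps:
$T = 19480$ ($T = -3 + \left(\left(5888 + 5491\right) + 8104\right) = -3 + \left(11379 + 8104\right) = -3 + 19483 = 19480$)
$F{\left(Q \right)} = 179 - 102 Q$
$\left(-6862 + T\right) - F{\left(-139 \right)} = \left(-6862 + 19480\right) - \left(179 - -14178\right) = 12618 - \left(179 + 14178\right) = 12618 - 14357 = -1739$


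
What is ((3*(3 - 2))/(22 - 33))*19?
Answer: -57/11 ≈ -5.1818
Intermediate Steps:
((3*(3 - 2))/(22 - 33))*19 = ((3*1)/(-11))*19 = (3*(-1/11))*19 = -3/11*19 = -57/11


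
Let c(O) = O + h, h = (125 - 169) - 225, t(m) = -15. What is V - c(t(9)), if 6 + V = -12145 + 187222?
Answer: 175355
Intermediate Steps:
V = 175071 (V = -6 + (-12145 + 187222) = -6 + 175077 = 175071)
h = -269 (h = -44 - 225 = -269)
c(O) = -269 + O (c(O) = O - 269 = -269 + O)
V - c(t(9)) = 175071 - (-269 - 15) = 175071 - 1*(-284) = 175071 + 284 = 175355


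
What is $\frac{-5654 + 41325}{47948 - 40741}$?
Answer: $\frac{35671}{7207} \approx 4.9495$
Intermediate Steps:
$\frac{-5654 + 41325}{47948 - 40741} = \frac{35671}{7207}$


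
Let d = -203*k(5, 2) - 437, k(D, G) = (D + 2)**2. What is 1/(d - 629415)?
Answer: -1/639799 ≈ -1.5630e-6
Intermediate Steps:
k(D, G) = (2 + D)**2
d = -10384 (d = -203*(2 + 5)**2 - 437 = -203*7**2 - 437 = -203*49 - 437 = -9947 - 437 = -10384)
1/(d - 629415) = 1/(-10384 - 629415) = 1/(-639799) = -1/639799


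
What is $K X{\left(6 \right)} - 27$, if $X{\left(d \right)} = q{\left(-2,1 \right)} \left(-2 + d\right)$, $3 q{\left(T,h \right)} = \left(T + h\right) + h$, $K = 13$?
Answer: $-27$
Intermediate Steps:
$q{\left(T,h \right)} = \frac{T}{3} + \frac{2 h}{3}$ ($q{\left(T,h \right)} = \frac{\left(T + h\right) + h}{3} = \frac{T + 2 h}{3} = \frac{T}{3} + \frac{2 h}{3}$)
$X{\left(d \right)} = 0$ ($X{\left(d \right)} = \left(\frac{1}{3} \left(-2\right) + \frac{2}{3} \cdot 1\right) \left(-2 + d\right) = \left(- \frac{2}{3} + \frac{2}{3}\right) \left(-2 + d\right) = 0 \left(-2 + d\right) = 0$)
$K X{\left(6 \right)} - 27 = 13 \cdot 0 - 27 = 0 - 27 = -27$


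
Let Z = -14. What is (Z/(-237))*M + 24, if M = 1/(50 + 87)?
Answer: 779270/32469 ≈ 24.000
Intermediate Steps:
M = 1/137 ≈ 0.0072993
(Z/(-237))*M + 24 = -14/(-237)*(1/137) + 24 = -14*(-1/237)*(1/137) + 24 = (14/237)*(1/137) + 24 = 14/32469 + 24 = 779270/32469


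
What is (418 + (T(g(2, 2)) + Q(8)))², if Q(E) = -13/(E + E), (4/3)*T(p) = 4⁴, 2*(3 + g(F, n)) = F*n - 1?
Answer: 95004009/256 ≈ 3.7111e+5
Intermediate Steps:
g(F, n) = -7/2 + F*n/2 (g(F, n) = -3 + (F*n - 1)/2 = -3 + (-1 + F*n)/2 = -3 + (-½ + F*n/2) = -7/2 + F*n/2)
T(p) = 192 (T(p) = (¾)*4⁴ = (¾)*256 = 192)
Q(E) = -13/(2*E) (Q(E) = -13*1/(2*E) = -13/(2*E))
(418 + (T(g(2, 2)) + Q(8)))² = (418 + (192 - 13/2/8))² = (418 + (192 - 13/2*⅛))² = (418 + (192 - 13/16))² = (418 + 3059/16)² = (9747/16)² = 95004009/256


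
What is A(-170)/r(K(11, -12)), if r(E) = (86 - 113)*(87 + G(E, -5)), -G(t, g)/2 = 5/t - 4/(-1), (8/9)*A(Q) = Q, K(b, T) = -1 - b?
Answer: 85/958 ≈ 0.088727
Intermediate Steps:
A(Q) = 9*Q/8
G(t, g) = -8 - 10/t (G(t, g) = -2*(5/t - 4/(-1)) = -2*(5/t - 4*(-1)) = -2*(5/t + 4) = -2*(4 + 5/t) = -8 - 10/t)
r(E) = -2133 + 270/E (r(E) = (86 - 113)*(87 + (-8 - 10/E)) = -27*(79 - 10/E) = -2133 + 270/E)
A(-170)/r(K(11, -12)) = ((9/8)*(-170))/(-2133 + 270/(-1 - 1*11)) = -765/(4*(-2133 + 270/(-1 - 11))) = -765/(4*(-2133 + 270/(-12))) = -765/(4*(-2133 + 270*(-1/12))) = -765/(4*(-2133 - 45/2)) = -765/(4*(-4311/2)) = -765/4*(-2/4311) = 85/958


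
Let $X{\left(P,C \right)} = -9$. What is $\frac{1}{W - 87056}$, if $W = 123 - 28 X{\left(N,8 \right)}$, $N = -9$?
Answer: $- \frac{1}{86681} \approx -1.1537 \cdot 10^{-5}$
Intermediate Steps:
$W = 375$ ($W = 123 - -252 = 123 + 252 = 375$)
$\frac{1}{W - 87056} = \frac{1}{375 - 87056} = \frac{1}{-86681} = - \frac{1}{86681}$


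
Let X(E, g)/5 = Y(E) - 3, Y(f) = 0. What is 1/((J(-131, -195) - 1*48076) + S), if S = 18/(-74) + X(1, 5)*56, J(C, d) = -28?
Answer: -37/1810937 ≈ -2.0431e-5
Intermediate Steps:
X(E, g) = -15 (X(E, g) = 5*(0 - 3) = 5*(-3) = -15)
S = -31089/37 (S = 18/(-74) - 15*56 = 18*(-1/74) - 840 = -9/37 - 840 = -31089/37 ≈ -840.24)
1/((J(-131, -195) - 1*48076) + S) = 1/((-28 - 1*48076) - 31089/37) = 1/((-28 - 48076) - 31089/37) = 1/(-48104 - 31089/37) = 1/(-1810937/37) = -37/1810937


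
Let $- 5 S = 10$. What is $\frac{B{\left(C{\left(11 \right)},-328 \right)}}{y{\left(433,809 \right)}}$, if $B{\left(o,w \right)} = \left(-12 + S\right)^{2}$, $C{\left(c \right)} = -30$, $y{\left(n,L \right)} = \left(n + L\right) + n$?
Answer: $\frac{196}{1675} \approx 0.11701$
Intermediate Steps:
$S = -2$ ($S = \left(- \frac{1}{5}\right) 10 = -2$)
$y{\left(n,L \right)} = L + 2 n$ ($y{\left(n,L \right)} = \left(L + n\right) + n = L + 2 n$)
$B{\left(o,w \right)} = 196$ ($B{\left(o,w \right)} = \left(-12 - 2\right)^{2} = \left(-14\right)^{2} = 196$)
$\frac{B{\left(C{\left(11 \right)},-328 \right)}}{y{\left(433,809 \right)}} = \frac{196}{809 + 2 \cdot 433} = \frac{196}{809 + 866} = \frac{196}{1675}$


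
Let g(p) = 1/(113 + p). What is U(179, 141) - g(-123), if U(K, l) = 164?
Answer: 1641/10 ≈ 164.10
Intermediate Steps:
U(179, 141) - g(-123) = 164 - 1/(113 - 123) = 164 - 1/(-10) = 164 - 1*(-1/10) = 164 + 1/10 = 1641/10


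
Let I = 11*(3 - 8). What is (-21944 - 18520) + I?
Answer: -40519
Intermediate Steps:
I = -55 (I = 11*(-5) = -55)
(-21944 - 18520) + I = (-21944 - 18520) - 55 = -40464 - 55 = -40519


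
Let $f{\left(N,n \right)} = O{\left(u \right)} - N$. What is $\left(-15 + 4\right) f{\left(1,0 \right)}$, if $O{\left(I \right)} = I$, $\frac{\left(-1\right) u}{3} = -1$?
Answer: $-22$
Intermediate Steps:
$u = 3$ ($u = \left(-3\right) \left(-1\right) = 3$)
$f{\left(N,n \right)} = 3 - N$
$\left(-15 + 4\right) f{\left(1,0 \right)} = \left(-15 + 4\right) \left(3 - 1\right) = - 11 \left(3 - 1\right) = \left(-11\right) 2 = -22$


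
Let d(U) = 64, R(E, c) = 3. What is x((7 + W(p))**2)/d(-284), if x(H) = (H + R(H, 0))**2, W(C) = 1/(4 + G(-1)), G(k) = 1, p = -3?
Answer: 1879641/40000 ≈ 46.991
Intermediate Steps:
W(C) = 1/5 (W(C) = 1/(4 + 1) = 1/5)
x(H) = (3 + H)**2 (x(H) = (H + 3)**2 = (3 + H)**2)
x((7 + W(p))**2)/d(-284) = (3 + (7 + 1/5)**2)**2/64 = (3 + (36/5)**2)**2*(1/64) = (3 + 1296/25)**2*(1/64) = (1371/25)**2*(1/64) = (1879641/625)*(1/64) = 1879641/40000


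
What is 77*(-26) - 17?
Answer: -2019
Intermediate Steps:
77*(-26) - 17 = -2002 - 17 = -2019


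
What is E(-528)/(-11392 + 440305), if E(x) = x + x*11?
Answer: -704/47657 ≈ -0.014772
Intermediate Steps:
E(x) = 12*x (E(x) = x + 11*x = 12*x)
E(-528)/(-11392 + 440305) = (12*(-528))/(-11392 + 440305) = -6336/428913 = -6336*1/428913 = -704/47657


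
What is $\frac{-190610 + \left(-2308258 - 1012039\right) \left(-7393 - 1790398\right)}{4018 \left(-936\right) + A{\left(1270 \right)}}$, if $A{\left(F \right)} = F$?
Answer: $- \frac{5969199873317}{3759578} \approx -1.5877 \cdot 10^{6}$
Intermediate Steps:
$\frac{-190610 + \left(-2308258 - 1012039\right) \left(-7393 - 1790398\right)}{4018 \left(-936\right) + A{\left(1270 \right)}} = \frac{-190610 + \left(-2308258 - 1012039\right) \left(-7393 - 1790398\right)}{4018 \left(-936\right) + 1270} = \frac{-190610 - -5969200063927}{-3760848 + 1270} = \frac{-190610 + 5969200063927}{-3759578} = 5969199873317 \left(- \frac{1}{3759578}\right) = - \frac{5969199873317}{3759578}$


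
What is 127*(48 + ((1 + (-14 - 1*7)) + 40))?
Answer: 8636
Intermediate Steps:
127*(48 + ((1 + (-14 - 1*7)) + 40)) = 127*(48 + ((1 + (-14 - 7)) + 40)) = 127*(48 + ((1 - 21) + 40)) = 127*(48 + (-20 + 40)) = 127*(48 + 20) = 127*68 = 8636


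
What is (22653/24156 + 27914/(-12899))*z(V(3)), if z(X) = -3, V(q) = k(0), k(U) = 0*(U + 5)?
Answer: 127363179/34620916 ≈ 3.6788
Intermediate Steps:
k(U) = 0 (k(U) = 0*(5 + U) = 0)
V(q) = 0
(22653/24156 + 27914/(-12899))*z(V(3)) = (22653/24156 + 27914/(-12899))*(-3) = (22653*(1/24156) + 27914*(-1/12899))*(-3) = (2517/2684 - 27914/12899)*(-3) = -42454393/34620916*(-3) = 127363179/34620916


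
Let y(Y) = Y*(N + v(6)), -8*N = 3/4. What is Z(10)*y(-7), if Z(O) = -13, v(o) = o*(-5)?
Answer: -87633/32 ≈ -2738.5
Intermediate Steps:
v(o) = -5*o
N = -3/32 (N = -3/(8*4) = -⅛*¾ = -3/32 ≈ -0.093750)
y(Y) = -963*Y/32 (y(Y) = Y*(-3/32 - 5*6) = Y*(-3/32 - 30) = Y*(-963/32) = -963*Y/32)
Z(10)*y(-7) = -(-12519)*(-7)/32 = -13*6741/32 = -87633/32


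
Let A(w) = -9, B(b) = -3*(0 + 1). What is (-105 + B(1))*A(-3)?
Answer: 972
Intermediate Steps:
B(b) = -3 (B(b) = -3*1 = -3)
(-105 + B(1))*A(-3) = (-105 - 3)*(-9) = -108*(-9) = 972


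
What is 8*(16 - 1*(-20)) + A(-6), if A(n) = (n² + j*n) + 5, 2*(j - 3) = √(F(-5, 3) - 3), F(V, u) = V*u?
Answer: 311 - 9*I*√2 ≈ 311.0 - 12.728*I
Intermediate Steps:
j = 3 + 3*I*√2/2 (j = 3 + √(-5*3 - 3)/2 = 3 + √(-15 - 3)/2 = 3 + √(-18)/2 = 3 + (3*I*√2)/2 = 3 + 3*I*√2/2 ≈ 3.0 + 2.1213*I)
A(n) = 5 + n² + n*(3 + 3*I*√2/2) (A(n) = (n² + (3 + 3*I*√2/2)*n) + 5 = (n² + n*(3 + 3*I*√2/2)) + 5 = 5 + n² + n*(3 + 3*I*√2/2))
8*(16 - 1*(-20)) + A(-6) = 8*(16 - 1*(-20)) + (5 + (-6)² + (3/2)*(-6)*(2 + I*√2)) = 8*(16 + 20) + (5 + 36 + (-18 - 9*I*√2)) = 8*36 + (23 - 9*I*√2) = 288 + (23 - 9*I*√2) = 311 - 9*I*√2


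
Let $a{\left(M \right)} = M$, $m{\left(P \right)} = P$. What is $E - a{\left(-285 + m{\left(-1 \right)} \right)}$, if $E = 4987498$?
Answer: $4987784$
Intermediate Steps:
$E - a{\left(-285 + m{\left(-1 \right)} \right)} = 4987498 - \left(-285 - 1\right) = 4987498 - -286 = 4987498 + 286 = 4987784$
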